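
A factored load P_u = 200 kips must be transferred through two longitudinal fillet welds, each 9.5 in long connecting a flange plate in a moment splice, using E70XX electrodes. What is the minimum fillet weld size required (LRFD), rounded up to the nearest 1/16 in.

E70XX → F_EXX = 70 ksi.
Total weld length L = 19 in.
Required throat t_e = P_u / (φ × 0.6 F_EXX × L) = 200 / (0.75 × 0.6 × 70 × 19) = 0.3342 in.
Required leg w = t_e / 0.707 = 0.4727 in → use 1/2 in.

w = 1/2 in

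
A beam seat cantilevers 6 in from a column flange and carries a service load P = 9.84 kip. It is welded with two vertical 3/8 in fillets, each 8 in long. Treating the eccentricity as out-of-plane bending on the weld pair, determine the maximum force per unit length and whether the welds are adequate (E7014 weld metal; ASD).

E70XX → F_EXX = 70 ksi.
L_w = 2 × 8 = 16 in; section modulus (unit throat) S = 2 × L²/6 = 21.33 in².
Direct shear f_v = P/L_w = 9.84/16 = 0.615 kip/in.
Moment M = P × e = 9.84 × 6 = 59.04 kip·in; bending f_b = M/S = 2.768 kip/in.
f_max = √(f_v² + f_b²) = √(0.615² + 2.768²) = 2.835 kip/in.
r_n/Ω = (1/2.0) × 0.6 × 70 × (0.707 × 0.375) = 5.568 kip/in → adequate.

f_max ≈ 2.84 kip/in; adequate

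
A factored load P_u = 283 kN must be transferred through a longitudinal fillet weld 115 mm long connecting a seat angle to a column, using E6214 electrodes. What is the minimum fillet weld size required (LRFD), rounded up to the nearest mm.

w = 13 mm

E62XX → F_EXX = 620 MPa.
Total weld length L = 115 mm.
Required throat t_e = P_u / (φ × 0.6 F_EXX × L) = 283 / (0.75 × 0.6 × 620 × 115 × 10⁻³) = 8.82 mm.
Required leg w = t_e / 0.707 = 12.48 mm → use 13 mm.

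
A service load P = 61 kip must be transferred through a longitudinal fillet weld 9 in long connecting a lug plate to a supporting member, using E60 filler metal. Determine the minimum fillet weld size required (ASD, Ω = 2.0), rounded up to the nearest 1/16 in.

w = 9/16 in

E60XX → F_EXX = 60 ksi.
Total weld length L = 9 in.
Required throat t_e = P × Ω / (0.6 F_EXX × L) = 61 × 2.0 / (0.6 × 60 × 9) = 0.3765 in.
Required leg w = t_e / 0.707 = 0.5326 in → use 9/16 in.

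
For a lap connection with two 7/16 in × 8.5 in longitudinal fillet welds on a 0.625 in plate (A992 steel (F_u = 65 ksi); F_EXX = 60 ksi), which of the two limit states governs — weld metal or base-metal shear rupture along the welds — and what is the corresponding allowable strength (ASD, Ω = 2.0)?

R_n/Ω ≈ 94.6 kips (weld metal governs)

t_e = 0.707 × 0.4375 = 0.3093 in; L = 17 in.
Weld metal: R_n/Ω = (1/2.0) × 0.6 × 60 × 0.3093 × 17 = 94.65 kips.
Base metal (shear rupture): R_n/Ω = (1/2.0) × 0.6 × 65 × 0.625 × 17 = 207.2 kips.
Governing: weld metal.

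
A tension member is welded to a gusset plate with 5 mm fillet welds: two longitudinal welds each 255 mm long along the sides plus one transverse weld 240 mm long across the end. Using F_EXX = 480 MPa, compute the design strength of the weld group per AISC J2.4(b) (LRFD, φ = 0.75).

t_e = 0.707 × 5 = 3.535 mm.
R_nwl = 0.6 × 480 × 3.535 × 510 × 10⁻³ = 519.2 kN (longitudinal, 2 welds).
R_nwt = 0.6 × 480 × 3.535 × 240 × 10⁻³ = 244.3 kN (transverse, base value).
(i) R_nwl + R_nwt = 763.6 kN; (ii) 0.85 R_nwl + 1.5 R_nwt = 807.8 kN.
R_n = max = 807.8 kN [governs: (ii)]; φR_n = 605.9 kN.

φR_n ≈ 606 kN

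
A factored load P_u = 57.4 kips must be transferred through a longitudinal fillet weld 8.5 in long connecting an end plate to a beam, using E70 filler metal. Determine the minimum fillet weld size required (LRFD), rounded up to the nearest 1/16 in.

E70XX → F_EXX = 70 ksi.
Total weld length L = 8.5 in.
Required throat t_e = P_u / (φ × 0.6 F_EXX × L) = 57.4 / (0.75 × 0.6 × 70 × 8.5) = 0.2144 in.
Required leg w = t_e / 0.707 = 0.3032 in → use 5/16 in.

w = 5/16 in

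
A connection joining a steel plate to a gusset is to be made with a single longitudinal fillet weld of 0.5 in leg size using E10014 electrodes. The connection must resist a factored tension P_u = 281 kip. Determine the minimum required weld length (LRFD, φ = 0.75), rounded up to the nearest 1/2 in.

E100XX → F_EXX = 100 ksi.
Throat t_e = 0.707 × 0.5 = 0.3535 in.
φr_n = 0.75 × 0.6 × 100 × 0.3535 = 15.91 kip/in.
L_req = P_u / φr_n = 281 / 15.91 = 17.66 in total.
Round up → use L = 18 in.

L = 18 in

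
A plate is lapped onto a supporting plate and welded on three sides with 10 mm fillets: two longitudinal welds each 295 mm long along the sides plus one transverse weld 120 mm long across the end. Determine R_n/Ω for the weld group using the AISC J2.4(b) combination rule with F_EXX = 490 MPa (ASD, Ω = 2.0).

R_n/Ω ≈ 738 kN

t_e = 0.707 × 10 = 7.07 mm.
R_nwl = 0.6 × 490 × 7.07 × 590 × 10⁻³ = 1226 kN (longitudinal, 2 welds).
R_nwt = 0.6 × 490 × 7.07 × 120 × 10⁻³ = 249.4 kN (transverse, base value).
(i) R_nwl + R_nwt = 1476 kN; (ii) 0.85 R_nwl + 1.5 R_nwt = 1417 kN.
R_n = max = 1476 kN [governs: (i)]; R_n/Ω = 737.9 kN.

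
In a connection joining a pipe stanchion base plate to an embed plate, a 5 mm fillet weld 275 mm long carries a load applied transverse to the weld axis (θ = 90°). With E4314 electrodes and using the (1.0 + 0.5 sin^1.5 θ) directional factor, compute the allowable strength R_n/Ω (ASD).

R_n/Ω ≈ 188 kN

E43XX → F_EXX = 430 MPa.
t_e = 0.707 × 5 = 3.535 mm; A_we = 3.535 × 275 = 972.1 mm².
Directional factor: 1.0 + 0.5 sin^1.5(90°) = 1.5.
F_nw = 0.6 × 430 × 1.5 = 387 MPa.
R_n/Ω = (387 × 972.1) / 2.0 × 10⁻³ = 188.1 kN.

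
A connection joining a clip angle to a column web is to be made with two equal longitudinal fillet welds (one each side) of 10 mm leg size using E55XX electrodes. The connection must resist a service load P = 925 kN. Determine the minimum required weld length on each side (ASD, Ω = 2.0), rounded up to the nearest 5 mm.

E55XX → F_EXX = 550 MPa.
Throat t_e = 0.707 × 10 = 7.07 mm.
r_n/Ω = (0.6 × 550 × 7.07) / 2.0 = 1167 N/mm = 1.167 kN/mm.
L_req = P / (r_n/Ω) = 925 / 1.167 = 792.9 mm total.
Per side: 792.9 / 2 = 396.5 mm.
Round up → use L = 400 mm on each side.

L = 400 mm on each side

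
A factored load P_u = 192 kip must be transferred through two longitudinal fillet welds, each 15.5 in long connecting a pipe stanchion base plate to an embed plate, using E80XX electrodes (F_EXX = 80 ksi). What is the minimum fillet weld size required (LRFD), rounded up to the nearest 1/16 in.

w = 1/4 in

Total weld length L = 31 in.
Required throat t_e = P_u / (φ × 0.6 F_EXX × L) = 192 / (0.75 × 0.6 × 80 × 31) = 0.172 in.
Required leg w = t_e / 0.707 = 0.2433 in → use 1/4 in.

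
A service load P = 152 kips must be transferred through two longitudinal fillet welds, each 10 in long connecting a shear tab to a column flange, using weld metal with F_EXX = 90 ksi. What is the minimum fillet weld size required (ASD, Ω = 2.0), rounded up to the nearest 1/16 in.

w = 7/16 in

Total weld length L = 20 in.
Required throat t_e = P × Ω / (0.6 F_EXX × L) = 152 × 2.0 / (0.6 × 90 × 20) = 0.2815 in.
Required leg w = t_e / 0.707 = 0.3981 in → use 7/16 in.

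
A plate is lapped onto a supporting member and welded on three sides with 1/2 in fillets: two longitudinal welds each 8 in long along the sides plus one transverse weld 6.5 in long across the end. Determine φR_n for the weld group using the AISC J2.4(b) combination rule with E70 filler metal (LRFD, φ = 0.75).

φR_n ≈ 260 kips

E70XX → F_EXX = 70 ksi.
t_e = 0.707 × 0.5 = 0.3535 in.
R_nwl = 0.6 × 70 × 0.3535 × 16 = 237.6 kips (longitudinal, 2 welds).
R_nwt = 0.6 × 70 × 0.3535 × 6.5 = 96.51 kips (transverse, base value).
(i) R_nwl + R_nwt = 334.1 kips; (ii) 0.85 R_nwl + 1.5 R_nwt = 346.7 kips.
R_n = max = 346.7 kips [governs: (ii)]; φR_n = 260 kips.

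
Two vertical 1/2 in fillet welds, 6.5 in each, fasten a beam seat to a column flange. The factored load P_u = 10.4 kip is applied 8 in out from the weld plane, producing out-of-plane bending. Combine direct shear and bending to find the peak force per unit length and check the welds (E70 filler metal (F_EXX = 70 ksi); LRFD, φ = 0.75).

f_max ≈ 5.96 kip/in; adequate

L_w = 2 × 6.5 = 13 in; section modulus (unit throat) S = 2 × L²/6 = 14.08 in².
Direct shear f_v = P/L_w = 10.4/13 = 0.8 kip/in.
Moment M = P × e = 10.4 × 8 = 83.2 kip·in; bending f_b = M/S = 5.908 kip/in.
f_max = √(f_v² + f_b²) = √(0.8² + 5.908²) = 5.962 kip/in.
φr_n = 0.75 × 0.6 × 70 × (0.707 × 0.5) = 11.14 kip/in → adequate.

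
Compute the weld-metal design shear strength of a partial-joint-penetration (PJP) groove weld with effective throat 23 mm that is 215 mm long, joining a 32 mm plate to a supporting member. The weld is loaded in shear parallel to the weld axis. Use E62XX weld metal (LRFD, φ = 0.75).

φR_n ≈ 1380 kN

E62XX → F_EXX = 620 MPa.
Effective throat (given) t_e = 23 mm.
A_we = 23 × 215 = 4945 mm².
F_nw = 0.6 F_EXX = 372 MPa.
φR_n = 0.75 × 372 × 4945 × 10⁻³ = 1380 kN.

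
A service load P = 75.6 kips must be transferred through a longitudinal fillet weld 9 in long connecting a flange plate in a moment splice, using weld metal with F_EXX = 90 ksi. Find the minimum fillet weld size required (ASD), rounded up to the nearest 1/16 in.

w = 1/2 in

Total weld length L = 9 in.
Required throat t_e = P × Ω / (0.6 F_EXX × L) = 75.6 × 2.0 / (0.6 × 90 × 9) = 0.3111 in.
Required leg w = t_e / 0.707 = 0.44 in → use 1/2 in.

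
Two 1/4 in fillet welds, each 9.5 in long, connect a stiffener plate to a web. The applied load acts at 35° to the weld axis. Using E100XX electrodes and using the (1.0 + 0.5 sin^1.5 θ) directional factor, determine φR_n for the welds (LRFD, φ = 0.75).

E100XX → F_EXX = 100 ksi.
t_e = 0.707 × 0.25 = 0.1767 in; A_we = 0.1767 × 19 = 3.358 in².
Directional factor: 1.0 + 0.5 sin^1.5(35°) = 1.217.
F_nw = 0.6 × 100 × 1.217 = 73.03 ksi.
φR_n = 0.75 × 73.03 × 3.358 = 183.9 kips.

φR_n ≈ 184 kips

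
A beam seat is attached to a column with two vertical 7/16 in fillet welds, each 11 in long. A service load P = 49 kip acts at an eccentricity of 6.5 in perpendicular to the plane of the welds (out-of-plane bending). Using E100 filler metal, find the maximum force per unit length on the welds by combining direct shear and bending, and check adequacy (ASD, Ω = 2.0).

f_max ≈ 8.2 kip/in; adequate

E100XX → F_EXX = 100 ksi.
L_w = 2 × 11 = 22 in; section modulus (unit throat) S = 2 × L²/6 = 40.33 in².
Direct shear f_v = P/L_w = 49/22 = 2.227 kip/in.
Moment M = P × e = 49 × 6.5 = 318.5 kip·in; bending f_b = M/S = 7.897 kip/in.
f_max = √(f_v² + f_b²) = √(2.227² + 7.897²) = 8.205 kip/in.
r_n/Ω = (1/2.0) × 0.6 × 100 × (0.707 × 0.4375) = 9.279 kip/in → adequate.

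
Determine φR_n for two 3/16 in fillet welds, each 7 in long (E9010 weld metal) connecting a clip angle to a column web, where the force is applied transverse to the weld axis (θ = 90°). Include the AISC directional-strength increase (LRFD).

φR_n ≈ 113 kips

E90XX → F_EXX = 90 ksi.
t_e = 0.707 × 0.1875 = 0.1326 in; A_we = 0.1326 × 14 = 1.856 in².
Directional factor: 1.0 + 0.5 sin^1.5(90°) = 1.5.
F_nw = 0.6 × 90 × 1.5 = 81 ksi.
φR_n = 0.75 × 81 × 1.856 = 112.7 kips.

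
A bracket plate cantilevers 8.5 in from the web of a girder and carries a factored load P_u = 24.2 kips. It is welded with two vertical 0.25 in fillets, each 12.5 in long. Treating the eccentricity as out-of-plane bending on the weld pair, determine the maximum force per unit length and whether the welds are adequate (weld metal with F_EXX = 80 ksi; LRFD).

f_max ≈ 4.07 kip/in; adequate

L_w = 2 × 12.5 = 25 in; section modulus (unit throat) S = 2 × L²/6 = 52.08 in².
Direct shear f_v = P/L_w = 24.2/25 = 0.968 kip/in.
Moment M = P × e = 24.2 × 8.5 = 205.7 kip·in; bending f_b = M/S = 3.949 kip/in.
f_max = √(f_v² + f_b²) = √(0.968² + 3.949²) = 4.066 kip/in.
φr_n = 0.75 × 0.6 × 80 × (0.707 × 0.25) = 6.363 kip/in → adequate.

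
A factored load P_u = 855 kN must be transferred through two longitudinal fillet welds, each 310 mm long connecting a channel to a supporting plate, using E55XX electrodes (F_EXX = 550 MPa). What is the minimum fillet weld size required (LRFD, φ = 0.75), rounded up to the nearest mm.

Total weld length L = 620 mm.
Required throat t_e = P_u / (φ × 0.6 F_EXX × L) = 855 / (0.75 × 0.6 × 550 × 620 × 10⁻³) = 5.572 mm.
Required leg w = t_e / 0.707 = 7.881 mm → use 8 mm.

w = 8 mm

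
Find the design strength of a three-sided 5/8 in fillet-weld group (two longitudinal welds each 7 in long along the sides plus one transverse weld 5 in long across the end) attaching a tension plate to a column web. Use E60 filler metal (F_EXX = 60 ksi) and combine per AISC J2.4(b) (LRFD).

t_e = 0.707 × 0.625 = 0.4419 in.
R_nwl = 0.6 × 60 × 0.4419 × 14 = 222.7 kip (longitudinal, 2 welds).
R_nwt = 0.6 × 60 × 0.4419 × 5 = 79.54 kip (transverse, base value).
(i) R_nwl + R_nwt = 302.2 kip; (ii) 0.85 R_nwl + 1.5 R_nwt = 308.6 kip.
R_n = max = 308.6 kip [governs: (ii)]; φR_n = 231.5 kip.

φR_n ≈ 231 kip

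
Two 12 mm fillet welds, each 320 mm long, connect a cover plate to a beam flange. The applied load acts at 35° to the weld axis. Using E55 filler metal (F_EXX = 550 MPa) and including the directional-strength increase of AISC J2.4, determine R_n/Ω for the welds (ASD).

t_e = 0.707 × 12 = 8.484 mm; A_we = 8.484 × 640 = 5430 mm².
Directional factor: 1.0 + 0.5 sin^1.5(35°) = 1.217.
F_nw = 0.6 × 550 × 1.217 = 401.7 MPa.
R_n/Ω = (401.7 × 5430) / 2.0 × 10⁻³ = 1091 kN.

R_n/Ω ≈ 1090 kN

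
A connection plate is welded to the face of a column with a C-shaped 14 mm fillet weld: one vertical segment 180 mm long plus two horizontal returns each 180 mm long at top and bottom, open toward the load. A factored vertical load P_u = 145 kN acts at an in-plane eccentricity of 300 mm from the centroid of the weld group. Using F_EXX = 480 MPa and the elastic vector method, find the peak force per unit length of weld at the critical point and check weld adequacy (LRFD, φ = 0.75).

Total weld length L_w = 540 mm. Treat welds as unit-width lines.
Centroid: x̄ = 2×180×90 / 540 = 60 mm from the vertical weld.
Polar moment about centroid: J = I_x + I_y = [180³/12 + 2×180×90²] + [180×60² + 2(180³/12 + 180×30²)] = 5346000 mm³.
Direct shear f_v = P/L_w = 145×10³ / 540 = 268.5 N/mm (vertical).
Torsion M = P·e = 145×10³ × 300 = 43500000 N·mm.
Critical point at (x, y) = (120, 90) from centroid. f_tx = M·y/J = 732.3 N/mm; f_ty = M·x/J = 976.4 N/mm.
Resultant f_max = √[f_tx² + (f_v + f_ty)²] = √[732.3² + (268.5 + 976.4)²] = 1444 N/mm.
Capacity per unit length: φr_n = 0.75 × 0.6 × 480 × (0.707 × 14) = 2138 N/mm.
1444 ≤ 2138 → adequate.

f_max ≈ 1440 N/mm; adequate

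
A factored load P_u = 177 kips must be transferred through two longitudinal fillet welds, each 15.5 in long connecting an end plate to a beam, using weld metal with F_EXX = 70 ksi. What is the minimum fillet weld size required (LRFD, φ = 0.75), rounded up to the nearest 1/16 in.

w = 5/16 in

Total weld length L = 31 in.
Required throat t_e = P_u / (φ × 0.6 F_EXX × L) = 177 / (0.75 × 0.6 × 70 × 31) = 0.1813 in.
Required leg w = t_e / 0.707 = 0.2564 in → use 5/16 in.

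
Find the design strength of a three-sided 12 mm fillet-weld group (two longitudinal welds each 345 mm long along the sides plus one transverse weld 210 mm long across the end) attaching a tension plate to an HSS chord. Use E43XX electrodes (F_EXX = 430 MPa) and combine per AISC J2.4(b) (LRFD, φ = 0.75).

φR_n ≈ 1480 kN

t_e = 0.707 × 12 = 8.484 mm.
R_nwl = 0.6 × 430 × 8.484 × 690 × 10⁻³ = 1510 kN (longitudinal, 2 welds).
R_nwt = 0.6 × 430 × 8.484 × 210 × 10⁻³ = 459.7 kN (transverse, base value).
(i) R_nwl + R_nwt = 1970 kN; (ii) 0.85 R_nwl + 1.5 R_nwt = 1973 kN.
R_n = max = 1973 kN [governs: (ii)]; φR_n = 1480 kN.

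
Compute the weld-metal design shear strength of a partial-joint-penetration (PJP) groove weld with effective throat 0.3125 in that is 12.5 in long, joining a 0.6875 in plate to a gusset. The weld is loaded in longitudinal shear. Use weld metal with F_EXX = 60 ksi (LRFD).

φR_n ≈ 105 kips

Effective throat (given) t_e = 0.3125 in.
A_we = 0.3125 × 12.5 = 3.906 in².
F_nw = 0.6 F_EXX = 36 ksi.
φR_n = 0.75 × 36 × 3.906 = 105.5 kips.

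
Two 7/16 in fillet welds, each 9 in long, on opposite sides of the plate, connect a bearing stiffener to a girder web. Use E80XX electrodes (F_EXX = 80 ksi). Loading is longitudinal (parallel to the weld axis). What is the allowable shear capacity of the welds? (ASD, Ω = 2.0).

Effective throat t_e = 0.707 × 0.4375 = 0.3093 in.
Total length L = 18 in; A_we = 0.3093 × 18 = 5.568 in².
F_nw = 0.6 F_EXX = 0.6 × 80 = 48 ksi.
R_n = 48 × 5.568 = 267.2 kips; R_n/Ω = 267.2/2.0 = 133.6 kips.

R_n/Ω ≈ 134 kips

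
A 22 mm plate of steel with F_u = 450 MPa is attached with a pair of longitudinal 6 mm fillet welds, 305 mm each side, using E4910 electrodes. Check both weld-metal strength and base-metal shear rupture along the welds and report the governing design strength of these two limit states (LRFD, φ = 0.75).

φR_n ≈ 571 kN (weld metal governs)

E49XX → F_EXX = 490 MPa.
t_e = 0.707 × 6 = 4.242 mm; L = 610 mm.
Weld metal: φR_n = 0.75 × 0.6 × 490 × 4.242 × 610 × 10⁻³ = 570.6 kN.
Base metal (shear rupture): φR_n = 0.75 × 0.6 × 450 × 22 × 610 × 10⁻³ = 2718 kN.
Governing: weld metal.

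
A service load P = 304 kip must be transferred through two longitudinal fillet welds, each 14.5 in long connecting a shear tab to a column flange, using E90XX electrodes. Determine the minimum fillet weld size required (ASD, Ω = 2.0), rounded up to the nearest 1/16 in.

w = 9/16 in

E90XX → F_EXX = 90 ksi.
Total weld length L = 29 in.
Required throat t_e = P × Ω / (0.6 F_EXX × L) = 304 × 2.0 / (0.6 × 90 × 29) = 0.3883 in.
Required leg w = t_e / 0.707 = 0.5492 in → use 9/16 in.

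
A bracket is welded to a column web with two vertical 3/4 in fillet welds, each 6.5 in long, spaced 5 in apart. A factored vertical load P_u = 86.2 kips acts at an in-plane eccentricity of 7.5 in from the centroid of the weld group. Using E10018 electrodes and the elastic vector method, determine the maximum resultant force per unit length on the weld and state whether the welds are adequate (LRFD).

f_max ≈ 25.5 kip/in; NOT adequate

E100XX → F_EXX = 100 ksi.
Total weld length L_w = 13 in. Treat welds as unit-width lines.
Polar moment about centroid: J = 2[d³/12 + d(b/2)²] = 2[6.5³/12 + 6.5×2.5²] = 127 in³.
Direct shear f_v = P/L_w = 86.2 / 13 = 6.631 kip/in (vertical).
Torsion M = P·e = 86.2 × 7.5 = 646.5 kip·in.
Critical point at (x, y) = (2.5, 3.25) from centroid. f_tx = M·y/J = 16.54 kip/in; f_ty = M·x/J = 12.72 kip/in.
Resultant f_max = √[f_tx² + (f_v + f_ty)²] = √[16.54² + (6.631 + 12.72)²] = 25.46 kip/in.
Capacity per unit length: φr_n = 0.75 × 0.6 × 100 × (0.707 × 0.75) = 23.86 kip/in.
25.46 > 23.86 → NOT adequate.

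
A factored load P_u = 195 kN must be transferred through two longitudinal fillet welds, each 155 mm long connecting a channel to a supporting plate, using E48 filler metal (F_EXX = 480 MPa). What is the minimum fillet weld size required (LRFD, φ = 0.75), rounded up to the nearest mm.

w = 5 mm

Total weld length L = 310 mm.
Required throat t_e = P_u / (φ × 0.6 F_EXX × L) = 195 / (0.75 × 0.6 × 480 × 310 × 10⁻³) = 2.912 mm.
Required leg w = t_e / 0.707 = 4.119 mm → use 5 mm.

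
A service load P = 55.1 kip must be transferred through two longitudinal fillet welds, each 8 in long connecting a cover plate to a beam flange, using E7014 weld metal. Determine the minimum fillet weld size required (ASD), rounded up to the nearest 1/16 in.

w = 1/4 in

E70XX → F_EXX = 70 ksi.
Total weld length L = 16 in.
Required throat t_e = P × Ω / (0.6 F_EXX × L) = 55.1 × 2.0 / (0.6 × 70 × 16) = 0.164 in.
Required leg w = t_e / 0.707 = 0.2319 in → use 1/4 in.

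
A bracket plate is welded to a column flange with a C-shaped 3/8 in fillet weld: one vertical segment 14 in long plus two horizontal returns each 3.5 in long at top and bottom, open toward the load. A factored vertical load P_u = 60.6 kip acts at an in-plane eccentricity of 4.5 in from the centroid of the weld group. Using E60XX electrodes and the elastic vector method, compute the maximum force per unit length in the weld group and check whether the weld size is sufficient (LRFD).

f_max ≈ 5.31 kip/in; adequate

E60XX → F_EXX = 60 ksi.
Total weld length L_w = 21 in. Treat welds as unit-width lines.
Centroid: x̄ = 2×3.5×1.75 / 21 = 0.5833 in from the vertical weld.
Polar moment about centroid: J = I_x + I_y = [14³/12 + 2×3.5×7²] + [14×0.5833² + 2(3.5³/12 + 3.5×1.167²)] = 593.1 in³.
Direct shear f_v = P/L_w = 60.6 / 21 = 2.886 kip/in (vertical).
Torsion M = P·e = 60.6 × 4.5 = 272.7 kip·in.
Critical point at (x, y) = (2.917, 7) from centroid. f_tx = M·y/J = 3.218 kip/in; f_ty = M·x/J = 1.341 kip/in.
Resultant f_max = √[f_tx² + (f_v + f_ty)²] = √[3.218² + (2.886 + 1.341)²] = 5.313 kip/in.
Capacity per unit length: φr_n = 0.75 × 0.6 × 60 × (0.707 × 0.375) = 7.158 kip/in.
5.313 ≤ 7.158 → adequate.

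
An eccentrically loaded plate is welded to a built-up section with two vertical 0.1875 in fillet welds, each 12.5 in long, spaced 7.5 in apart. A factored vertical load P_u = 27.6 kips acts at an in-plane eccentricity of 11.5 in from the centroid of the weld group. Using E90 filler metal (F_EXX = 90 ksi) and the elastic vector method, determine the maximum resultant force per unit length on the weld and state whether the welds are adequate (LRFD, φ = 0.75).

Total weld length L_w = 25 in. Treat welds as unit-width lines.
Polar moment about centroid: J = 2[d³/12 + d(b/2)²] = 2[12.5³/12 + 12.5×3.75²] = 677.1 in³.
Direct shear f_v = P/L_w = 27.6 / 25 = 1.104 kip/in (vertical).
Torsion M = P·e = 27.6 × 11.5 = 317.4 kip·in.
Critical point at (x, y) = (3.75, 6.25) from centroid. f_tx = M·y/J = 2.93 kip/in; f_ty = M·x/J = 1.758 kip/in.
Resultant f_max = √[f_tx² + (f_v + f_ty)²] = √[2.93² + (1.104 + 1.758)²] = 4.096 kip/in.
Capacity per unit length: φr_n = 0.75 × 0.6 × 90 × (0.707 × 0.1875) = 5.369 kip/in.
4.096 ≤ 5.369 → adequate.

f_max ≈ 4.1 kip/in; adequate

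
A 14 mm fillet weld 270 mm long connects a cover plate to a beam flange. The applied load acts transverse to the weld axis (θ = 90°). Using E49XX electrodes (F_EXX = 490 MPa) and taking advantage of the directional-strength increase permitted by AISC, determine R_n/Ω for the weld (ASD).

t_e = 0.707 × 14 = 9.898 mm; A_we = 9.898 × 270 = 2672 mm².
Directional factor: 1.0 + 0.5 sin^1.5(90°) = 1.5.
F_nw = 0.6 × 490 × 1.5 = 441 MPa.
R_n/Ω = (441 × 2672) / 2.0 × 10⁻³ = 589.3 kN.

R_n/Ω ≈ 589 kN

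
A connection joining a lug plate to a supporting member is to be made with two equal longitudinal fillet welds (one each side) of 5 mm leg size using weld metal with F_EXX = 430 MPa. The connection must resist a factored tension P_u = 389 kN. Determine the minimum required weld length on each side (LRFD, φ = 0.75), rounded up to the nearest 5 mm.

L = 285 mm on each side

Throat t_e = 0.707 × 5 = 3.535 mm.
φr_n = 0.75 × 0.6 × 430 × 3.535 × 10⁻³ = 0.684 kN/mm.
L_req = P_u / φr_n = 389 / 0.684 = 568.7 mm total.
Per side: 568.7 / 2 = 284.3 mm.
Round up → use L = 285 mm on each side.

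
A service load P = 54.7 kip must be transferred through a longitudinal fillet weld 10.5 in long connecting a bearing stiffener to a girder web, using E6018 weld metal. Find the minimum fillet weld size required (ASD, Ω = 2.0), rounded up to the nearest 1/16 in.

E60XX → F_EXX = 60 ksi.
Total weld length L = 10.5 in.
Required throat t_e = P × Ω / (0.6 F_EXX × L) = 54.7 × 2.0 / (0.6 × 60 × 10.5) = 0.2894 in.
Required leg w = t_e / 0.707 = 0.4094 in → use 7/16 in.

w = 7/16 in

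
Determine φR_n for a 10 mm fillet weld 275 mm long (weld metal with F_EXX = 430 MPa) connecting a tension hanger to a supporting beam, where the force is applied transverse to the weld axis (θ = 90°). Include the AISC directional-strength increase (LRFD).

t_e = 0.707 × 10 = 7.07 mm; A_we = 7.07 × 275 = 1944 mm².
Directional factor: 1.0 + 0.5 sin^1.5(90°) = 1.5.
F_nw = 0.6 × 430 × 1.5 = 387 MPa.
φR_n = 0.75 × 387 × 1944 × 10⁻³ = 564.3 kN.

φR_n ≈ 564 kN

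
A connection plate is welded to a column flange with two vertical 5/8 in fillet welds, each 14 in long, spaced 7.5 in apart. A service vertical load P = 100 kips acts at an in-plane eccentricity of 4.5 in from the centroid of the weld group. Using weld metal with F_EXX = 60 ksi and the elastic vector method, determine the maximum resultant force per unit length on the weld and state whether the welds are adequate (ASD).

Total weld length L_w = 28 in. Treat welds as unit-width lines.
Polar moment about centroid: J = 2[d³/12 + d(b/2)²] = 2[14³/12 + 14×3.75²] = 851.1 in³.
Direct shear f_v = P/L_w = 100 / 28 = 3.571 kip/in (vertical).
Torsion M = P·e = 100 × 4.5 = 450 kip·in.
Critical point at (x, y) = (3.75, 7) from centroid. f_tx = M·y/J = 3.701 kip/in; f_ty = M·x/J = 1.983 kip/in.
Resultant f_max = √[f_tx² + (f_v + f_ty)²] = √[3.701² + (3.571 + 1.983)²] = 6.674 kip/in.
Capacity per unit length: r_n/Ω = (1/2.0) × 0.6 × 60 × (0.707 × 0.625) = 7.954 kip/in.
6.674 ≤ 7.954 → adequate.

f_max ≈ 6.67 kip/in; adequate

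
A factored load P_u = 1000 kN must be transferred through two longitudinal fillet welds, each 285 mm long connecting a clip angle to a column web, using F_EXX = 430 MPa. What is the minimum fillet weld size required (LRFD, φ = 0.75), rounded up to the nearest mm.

Total weld length L = 570 mm.
Required throat t_e = P_u / (φ × 0.6 F_EXX × L) = 1000 / (0.75 × 0.6 × 430 × 570 × 10⁻³) = 9.067 mm.
Required leg w = t_e / 0.707 = 12.82 mm → use 13 mm.

w = 13 mm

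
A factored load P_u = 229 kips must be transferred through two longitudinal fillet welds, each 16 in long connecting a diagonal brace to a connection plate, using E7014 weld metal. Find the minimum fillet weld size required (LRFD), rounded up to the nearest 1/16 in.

E70XX → F_EXX = 70 ksi.
Total weld length L = 32 in.
Required throat t_e = P_u / (φ × 0.6 F_EXX × L) = 229 / (0.75 × 0.6 × 70 × 32) = 0.2272 in.
Required leg w = t_e / 0.707 = 0.3213 in → use 3/8 in.

w = 3/8 in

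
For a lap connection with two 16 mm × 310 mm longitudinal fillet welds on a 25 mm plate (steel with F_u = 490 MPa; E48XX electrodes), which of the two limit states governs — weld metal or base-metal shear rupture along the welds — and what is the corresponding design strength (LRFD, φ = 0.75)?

E48XX → F_EXX = 480 MPa.
t_e = 0.707 × 16 = 11.31 mm; L = 620 mm.
Weld metal: φR_n = 0.75 × 0.6 × 480 × 11.31 × 620 × 10⁻³ = 1515 kN.
Base metal (shear rupture): φR_n = 0.75 × 0.6 × 490 × 25 × 620 × 10⁻³ = 3418 kN.
Governing: weld metal.

φR_n ≈ 1510 kN (weld metal governs)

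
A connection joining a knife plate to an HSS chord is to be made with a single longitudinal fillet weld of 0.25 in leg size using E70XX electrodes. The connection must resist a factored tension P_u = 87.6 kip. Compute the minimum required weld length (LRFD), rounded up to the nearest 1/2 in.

E70XX → F_EXX = 70 ksi.
Throat t_e = 0.707 × 0.25 = 0.1767 in.
φr_n = 0.75 × 0.6 × 70 × 0.1767 = 5.568 kip/in.
L_req = P_u / φr_n = 87.6 / 5.568 = 15.73 in total.
Round up → use L = 16 in.

L = 16 in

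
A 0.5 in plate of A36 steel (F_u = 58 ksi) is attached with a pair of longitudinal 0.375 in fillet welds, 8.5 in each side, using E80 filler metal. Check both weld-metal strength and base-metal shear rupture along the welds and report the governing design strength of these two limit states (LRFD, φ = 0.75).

E80XX → F_EXX = 80 ksi.
t_e = 0.707 × 0.375 = 0.2651 in; L = 17 in.
Weld metal: φR_n = 0.75 × 0.6 × 80 × 0.2651 × 17 = 162.3 kips.
Base metal (shear rupture): φR_n = 0.75 × 0.6 × 58 × 0.5 × 17 = 221.8 kips.
Governing: weld metal.

φR_n ≈ 162 kips (weld metal governs)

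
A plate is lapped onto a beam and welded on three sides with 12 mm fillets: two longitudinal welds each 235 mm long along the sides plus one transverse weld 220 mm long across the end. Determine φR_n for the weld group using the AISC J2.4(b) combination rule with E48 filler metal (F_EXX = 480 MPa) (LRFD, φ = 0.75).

φR_n ≈ 1340 kN

t_e = 0.707 × 12 = 8.484 mm.
R_nwl = 0.6 × 480 × 8.484 × 470 × 10⁻³ = 1148 kN (longitudinal, 2 welds).
R_nwt = 0.6 × 480 × 8.484 × 220 × 10⁻³ = 537.5 kN (transverse, base value).
(i) R_nwl + R_nwt = 1686 kN; (ii) 0.85 R_nwl + 1.5 R_nwt = 1782 kN.
R_n = max = 1782 kN [governs: (ii)]; φR_n = 1337 kN.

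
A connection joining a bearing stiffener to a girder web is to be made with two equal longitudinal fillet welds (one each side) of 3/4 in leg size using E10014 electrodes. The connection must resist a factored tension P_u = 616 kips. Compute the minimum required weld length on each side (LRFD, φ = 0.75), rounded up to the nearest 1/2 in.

E100XX → F_EXX = 100 ksi.
Throat t_e = 0.707 × 0.75 = 0.5302 in.
φr_n = 0.75 × 0.6 × 100 × 0.5302 = 23.86 kips/in.
L_req = P_u / φr_n = 616 / 23.86 = 25.82 in total.
Per side: 25.82 / 2 = 12.91 in.
Round up → use L = 13 in on each side.

L = 13 in on each side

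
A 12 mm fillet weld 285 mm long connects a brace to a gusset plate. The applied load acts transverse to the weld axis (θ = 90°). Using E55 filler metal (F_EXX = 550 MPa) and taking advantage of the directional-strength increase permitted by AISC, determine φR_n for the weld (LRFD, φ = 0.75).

t_e = 0.707 × 12 = 8.484 mm; A_we = 8.484 × 285 = 2418 mm².
Directional factor: 1.0 + 0.5 sin^1.5(90°) = 1.5.
F_nw = 0.6 × 550 × 1.5 = 495 MPa.
φR_n = 0.75 × 495 × 2418 × 10⁻³ = 897.7 kN.

φR_n ≈ 898 kN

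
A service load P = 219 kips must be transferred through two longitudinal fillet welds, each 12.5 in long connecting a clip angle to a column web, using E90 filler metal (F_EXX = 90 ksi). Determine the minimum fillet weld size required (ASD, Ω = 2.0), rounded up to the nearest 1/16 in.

w = 1/2 in

Total weld length L = 25 in.
Required throat t_e = P × Ω / (0.6 F_EXX × L) = 219 × 2.0 / (0.6 × 90 × 25) = 0.3244 in.
Required leg w = t_e / 0.707 = 0.4589 in → use 1/2 in.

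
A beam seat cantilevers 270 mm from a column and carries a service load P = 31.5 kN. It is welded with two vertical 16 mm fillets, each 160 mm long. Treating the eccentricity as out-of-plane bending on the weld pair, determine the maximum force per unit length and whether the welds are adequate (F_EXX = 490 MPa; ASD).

f_max ≈ 1000 N/mm; adequate

L_w = 2 × 160 = 320 mm; section modulus (unit throat) S = 2 × L²/6 = 8533 mm².
Direct shear f_v = P/L_w = 31.5×10³/320 = 98.44 N/mm.
Moment M = P × e = 31.5×10³ × 270 = 8505000 N·mm; bending f_b = M/S = 996.7 N/mm.
f_max = √(f_v² + f_b²) = √(98.44² + 996.7²) = 1002 N/mm.
r_n/Ω = (1/2.0) × 0.6 × 490 × (0.707 × 16) = 1663 N/mm → adequate.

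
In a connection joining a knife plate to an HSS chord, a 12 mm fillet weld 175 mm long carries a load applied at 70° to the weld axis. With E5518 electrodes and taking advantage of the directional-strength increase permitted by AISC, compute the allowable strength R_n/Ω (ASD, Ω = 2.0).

R_n/Ω ≈ 357 kN

E55XX → F_EXX = 550 MPa.
t_e = 0.707 × 12 = 8.484 mm; A_we = 8.484 × 175 = 1485 mm².
Directional factor: 1.0 + 0.5 sin^1.5(70°) = 1.455.
F_nw = 0.6 × 550 × 1.455 = 480.3 MPa.
R_n/Ω = (480.3 × 1485) / 2.0 × 10⁻³ = 356.6 kN.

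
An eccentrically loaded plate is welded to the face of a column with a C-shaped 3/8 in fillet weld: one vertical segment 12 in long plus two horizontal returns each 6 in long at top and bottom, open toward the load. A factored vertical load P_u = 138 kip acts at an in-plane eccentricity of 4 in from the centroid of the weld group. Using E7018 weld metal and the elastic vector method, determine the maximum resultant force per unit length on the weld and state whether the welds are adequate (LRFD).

f_max ≈ 10.7 kip/in; NOT adequate

E70XX → F_EXX = 70 ksi.
Total weld length L_w = 24 in. Treat welds as unit-width lines.
Centroid: x̄ = 2×6×3 / 24 = 1.5 in from the vertical weld.
Polar moment about centroid: J = I_x + I_y = [12³/12 + 2×6×6²] + [12×1.5² + 2(6³/12 + 6×1.5²)] = 666 in³.
Direct shear f_v = P/L_w = 138 / 24 = 5.75 kip/in (vertical).
Torsion M = P·e = 138 × 4 = 552 kip·in.
Critical point at (x, y) = (4.5, 6) from centroid. f_tx = M·y/J = 4.973 kip/in; f_ty = M·x/J = 3.73 kip/in.
Resultant f_max = √[f_tx² + (f_v + f_ty)²] = √[4.973² + (5.75 + 3.73)²] = 10.7 kip/in.
Capacity per unit length: φr_n = 0.75 × 0.6 × 70 × (0.707 × 0.375) = 8.351 kip/in.
10.7 > 8.351 → NOT adequate.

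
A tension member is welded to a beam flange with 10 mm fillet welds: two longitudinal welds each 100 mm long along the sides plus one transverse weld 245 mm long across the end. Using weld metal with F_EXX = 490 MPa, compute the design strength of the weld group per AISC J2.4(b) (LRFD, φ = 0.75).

t_e = 0.707 × 10 = 7.07 mm.
R_nwl = 0.6 × 490 × 7.07 × 200 × 10⁻³ = 415.7 kN (longitudinal, 2 welds).
R_nwt = 0.6 × 490 × 7.07 × 245 × 10⁻³ = 509.3 kN (transverse, base value).
(i) R_nwl + R_nwt = 925 kN; (ii) 0.85 R_nwl + 1.5 R_nwt = 1117 kN.
R_n = max = 1117 kN [governs: (ii)]; φR_n = 837.9 kN.

φR_n ≈ 838 kN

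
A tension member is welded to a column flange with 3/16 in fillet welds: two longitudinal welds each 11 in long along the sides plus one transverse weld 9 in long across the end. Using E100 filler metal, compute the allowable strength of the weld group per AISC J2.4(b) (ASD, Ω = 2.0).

E100XX → F_EXX = 100 ksi.
t_e = 0.707 × 0.1875 = 0.1326 in.
R_nwl = 0.6 × 100 × 0.1326 × 22 = 175 kips (longitudinal, 2 welds).
R_nwt = 0.6 × 100 × 0.1326 × 9 = 71.58 kips (transverse, base value).
(i) R_nwl + R_nwt = 246.6 kips; (ii) 0.85 R_nwl + 1.5 R_nwt = 256.1 kips.
R_n = max = 256.1 kips [governs: (ii)]; R_n/Ω = 128.1 kips.

R_n/Ω ≈ 128 kips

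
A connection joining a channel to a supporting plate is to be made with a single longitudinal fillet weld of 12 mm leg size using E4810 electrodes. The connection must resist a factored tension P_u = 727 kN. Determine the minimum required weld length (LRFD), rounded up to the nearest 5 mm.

E48XX → F_EXX = 480 MPa.
Throat t_e = 0.707 × 12 = 8.484 mm.
φr_n = 0.75 × 0.6 × 480 × 8.484 × 10⁻³ = 1.833 kN/mm.
L_req = P_u / φr_n = 727 / 1.833 = 396.7 mm total.
Round up → use L = 400 mm.

L = 400 mm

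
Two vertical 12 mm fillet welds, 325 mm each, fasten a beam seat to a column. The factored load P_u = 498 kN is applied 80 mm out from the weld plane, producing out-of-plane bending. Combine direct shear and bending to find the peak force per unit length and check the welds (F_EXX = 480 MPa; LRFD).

f_max ≈ 1370 N/mm; adequate

L_w = 2 × 325 = 650 mm; section modulus (unit throat) S = 2 × L²/6 = 35210 mm².
Direct shear f_v = P/L_w = 498×10³/650 = 766.2 N/mm.
Moment M = P × e = 498×10³ × 80 = 39840000 N·mm; bending f_b = M/S = 1132 N/mm.
f_max = √(f_v² + f_b²) = √(766.2² + 1132²) = 1367 N/mm.
φr_n = 0.75 × 0.6 × 480 × (0.707 × 12) = 1833 N/mm → adequate.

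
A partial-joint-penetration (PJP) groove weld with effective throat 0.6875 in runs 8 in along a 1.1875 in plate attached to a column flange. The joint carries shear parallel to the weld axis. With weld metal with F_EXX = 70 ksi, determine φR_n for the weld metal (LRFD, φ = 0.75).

φR_n ≈ 173 kip

Effective throat (given) t_e = 0.6875 in.
A_we = 0.6875 × 8 = 5.5 in².
F_nw = 0.6 F_EXX = 42 ksi.
φR_n = 0.75 × 42 × 5.5 = 173.2 kip.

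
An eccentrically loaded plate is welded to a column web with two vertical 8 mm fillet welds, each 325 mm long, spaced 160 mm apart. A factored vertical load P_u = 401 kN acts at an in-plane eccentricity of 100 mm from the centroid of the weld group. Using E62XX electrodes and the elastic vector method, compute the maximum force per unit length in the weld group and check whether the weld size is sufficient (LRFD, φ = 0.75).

f_max ≈ 1150 N/mm; adequate

E62XX → F_EXX = 620 MPa.
Total weld length L_w = 650 mm. Treat welds as unit-width lines.
Polar moment about centroid: J = 2[d³/12 + d(b/2)²] = 2[325³/12 + 325×80²] = 9881000 mm³.
Direct shear f_v = P/L_w = 401×10³ / 650 = 616.9 N/mm (vertical).
Torsion M = P·e = 401×10³ × 100 = 40100000 N·mm.
Critical point at (x, y) = (80, 162.5) from centroid. f_tx = M·y/J = 659.4 N/mm; f_ty = M·x/J = 324.7 N/mm.
Resultant f_max = √[f_tx² + (f_v + f_ty)²] = √[659.4² + (616.9 + 324.7)²] = 1150 N/mm.
Capacity per unit length: φr_n = 0.75 × 0.6 × 620 × (0.707 × 8) = 1578 N/mm.
1150 ≤ 1578 → adequate.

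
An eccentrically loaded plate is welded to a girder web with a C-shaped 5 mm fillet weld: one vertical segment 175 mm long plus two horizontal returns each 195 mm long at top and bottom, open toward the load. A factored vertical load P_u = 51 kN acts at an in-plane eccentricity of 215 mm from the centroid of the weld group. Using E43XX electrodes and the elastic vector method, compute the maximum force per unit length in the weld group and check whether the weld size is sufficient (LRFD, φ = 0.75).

E43XX → F_EXX = 430 MPa.
Total weld length L_w = 565 mm. Treat welds as unit-width lines.
Centroid: x̄ = 2×195×97.5 / 565 = 67.3 mm from the vertical weld.
Polar moment about centroid: J = I_x + I_y = [175³/12 + 2×195×87.5²] + [175×67.3² + 2(195³/12 + 195×30.2²)] = 5817000 mm³.
Direct shear f_v = P/L_w = 51×10³ / 565 = 90.27 N/mm (vertical).
Torsion M = P·e = 51×10³ × 215 = 10965000 N·mm.
Critical point at (x, y) = (127.7, 87.5) from centroid. f_tx = M·y/J = 164.9 N/mm; f_ty = M·x/J = 240.7 N/mm.
Resultant f_max = √[f_tx² + (f_v + f_ty)²] = √[164.9² + (90.27 + 240.7)²] = 369.8 N/mm.
Capacity per unit length: φr_n = 0.75 × 0.6 × 430 × (0.707 × 5) = 684 N/mm.
369.8 ≤ 684 → adequate.

f_max ≈ 370 N/mm; adequate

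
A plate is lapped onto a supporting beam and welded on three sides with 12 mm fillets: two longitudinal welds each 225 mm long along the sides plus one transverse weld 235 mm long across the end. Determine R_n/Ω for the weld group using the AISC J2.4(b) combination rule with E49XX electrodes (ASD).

E49XX → F_EXX = 490 MPa.
t_e = 0.707 × 12 = 8.484 mm.
R_nwl = 0.6 × 490 × 8.484 × 450 × 10⁻³ = 1122 kN (longitudinal, 2 welds).
R_nwt = 0.6 × 490 × 8.484 × 235 × 10⁻³ = 586.2 kN (transverse, base value).
(i) R_nwl + R_nwt = 1709 kN; (ii) 0.85 R_nwl + 1.5 R_nwt = 1833 kN.
R_n = max = 1833 kN [governs: (ii)]; R_n/Ω = 916.7 kN.

R_n/Ω ≈ 917 kN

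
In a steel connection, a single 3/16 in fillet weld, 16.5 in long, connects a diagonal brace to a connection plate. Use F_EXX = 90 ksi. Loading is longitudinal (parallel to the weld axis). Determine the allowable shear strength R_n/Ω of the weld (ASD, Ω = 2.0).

Effective throat t_e = 0.707 × 0.1875 = 0.1326 in.
Total length L = 16.5 in; A_we = 0.1326 × 16.5 = 2.187 in².
F_nw = 0.6 F_EXX = 0.6 × 90 = 54 ksi.
R_n = 54 × 2.187 = 118.1 kip; R_n/Ω = 118.1/2.0 = 59.06 kip.

R_n/Ω ≈ 59.1 kip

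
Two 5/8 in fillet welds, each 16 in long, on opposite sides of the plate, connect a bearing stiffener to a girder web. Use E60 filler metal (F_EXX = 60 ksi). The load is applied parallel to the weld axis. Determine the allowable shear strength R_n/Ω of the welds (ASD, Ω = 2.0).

R_n/Ω ≈ 255 kip

Effective throat t_e = 0.707 × 0.625 = 0.4419 in.
Total length L = 32 in; A_we = 0.4419 × 32 = 14.14 in².
F_nw = 0.6 F_EXX = 0.6 × 60 = 36 ksi.
R_n = 36 × 14.14 = 509 kip; R_n/Ω = 509/2.0 = 254.5 kip.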